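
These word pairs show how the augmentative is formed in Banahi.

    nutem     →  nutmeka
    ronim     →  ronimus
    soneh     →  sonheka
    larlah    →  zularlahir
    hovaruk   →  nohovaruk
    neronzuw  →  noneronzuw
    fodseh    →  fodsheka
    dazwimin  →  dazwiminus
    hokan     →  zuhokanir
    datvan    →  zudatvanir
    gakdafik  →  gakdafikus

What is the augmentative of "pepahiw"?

hovaruk and gakdafik both end in -k yet inflect differently (nohovaruk, gakdafikus), so the final letter is not what conditions the rule; the last vowel is.
"pepahiw" has last vowel 'i'. The stems whose last vowel is 'i' (dazwimin → dazwiminus, ronim → ronimus, gakdafik → gakdafikus) add -us.
So pepahiw → pepahiwus.

pepahiwus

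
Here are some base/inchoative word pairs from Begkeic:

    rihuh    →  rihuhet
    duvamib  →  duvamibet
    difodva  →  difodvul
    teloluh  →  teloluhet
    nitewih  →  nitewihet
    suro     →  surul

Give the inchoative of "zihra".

duvamib and difodva both begin with d- yet inflect differently (duvamibet, difodvul), so the first letter is not what conditions the rule; whether the stem ends in a vowel or a consonant is.
"zihra" ends in a vowel. The stems ending in a vowel (suro → surul, difodva → difodvul) drop the final letter and add -ul.
So zihra → zihrul.

zihrul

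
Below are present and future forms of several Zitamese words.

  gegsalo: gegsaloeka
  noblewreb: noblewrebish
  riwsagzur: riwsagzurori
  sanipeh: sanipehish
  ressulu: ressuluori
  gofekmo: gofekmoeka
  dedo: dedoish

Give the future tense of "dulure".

gegsalo and dedo both end in -o yet inflect differently (gegsaloeka, dedoish), so the final letter is not what conditions the rule; the first letter is.
"dulure" begins with d-. The one such stem in the data (dedo → dedoish) adds -ish, so the same rule applies.
So dulure → dulureish.

dulureish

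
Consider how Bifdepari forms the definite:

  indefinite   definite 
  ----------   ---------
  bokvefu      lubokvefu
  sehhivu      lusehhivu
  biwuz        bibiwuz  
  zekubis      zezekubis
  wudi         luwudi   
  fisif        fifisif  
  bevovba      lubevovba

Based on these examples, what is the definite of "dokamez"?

biwuz and bokvefu both have last vowel 'u' yet inflect differently (bibiwuz, lubokvefu), so the last vowel is not what conditions the rule; whether the stem ends in a vowel or a consonant is.
"dokamez" ends in a consonant. The stems ending in a consonant (biwuz → bibiwuz, fisif → fifisif, zekubis → zezekubis) repeat the first consonant+vowel as a prefix.
So dokamez → dodokamez.

dodokamez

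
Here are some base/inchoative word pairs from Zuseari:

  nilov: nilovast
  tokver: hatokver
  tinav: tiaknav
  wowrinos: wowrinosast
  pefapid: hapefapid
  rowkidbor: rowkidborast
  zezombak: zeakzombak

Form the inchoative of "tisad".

tiaksad

nilov and tinav both end in -v yet inflect differently (nilovast, tiaknav), so the final letter is not what conditions the rule; the last vowel is.
"tisad" has last vowel 'a'. The stems whose last vowel is 'a' (tinav → tiaknav, zezombak → zeakzombak) insert -ak- after the first vowel.
The other patterns: stems whose last vowel is 'o' add -ast; stems whose last vowel is 'e' or 'i' add the prefix ha-.
So tisad → tiaksad.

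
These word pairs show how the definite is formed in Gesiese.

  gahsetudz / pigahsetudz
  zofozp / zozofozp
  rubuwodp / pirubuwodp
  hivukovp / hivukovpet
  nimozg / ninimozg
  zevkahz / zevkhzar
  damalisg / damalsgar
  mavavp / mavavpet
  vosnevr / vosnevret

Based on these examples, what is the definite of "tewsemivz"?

tewsemivzet

zofozp and mavavp both end in -p yet inflect differently (zozofozp, mavavpet), so the final letter is not what conditions the rule; the second-to-last letter is.
"tewsemivz" has second-to-last letter 'v'. The stems whose second-to-last letter is 'v' (mavavp → mavavpet, vosnevr → vosnevret, hivukovp → hivukovpet) add -et.
The other patterns: stems whose second-to-last letter is 'z' repeat the first consonant+vowel as a prefix; stems whose second-to-last letter is 'd' add the prefix pi-; stems whose second-to-last letter is 'h' or 's' delete the last vowel and add -ar.
So tewsemivz → tewsemivzet.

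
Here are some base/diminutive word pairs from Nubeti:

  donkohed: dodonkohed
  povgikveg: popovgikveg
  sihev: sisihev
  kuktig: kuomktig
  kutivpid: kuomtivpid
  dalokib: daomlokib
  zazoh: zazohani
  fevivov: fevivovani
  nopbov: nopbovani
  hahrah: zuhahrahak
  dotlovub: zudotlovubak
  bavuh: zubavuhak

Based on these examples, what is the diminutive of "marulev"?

mamarulev

"marulev" has last vowel 'e'. The stems whose last vowel is 'e' (donkohed → dodonkohed, povgikveg → popovgikveg, sihev → sisihev) repeat the first consonant+vowel as a prefix.
The other patterns: stems whose last vowel is 'i' insert -om- after the first vowel; stems whose last vowel is 'o' add -ani; stems whose last vowel is 'a' or 'u' add zu- … -ak around the stem.
So marulev → mamarulev.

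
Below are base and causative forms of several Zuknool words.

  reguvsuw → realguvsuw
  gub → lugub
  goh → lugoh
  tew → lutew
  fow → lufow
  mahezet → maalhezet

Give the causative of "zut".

luzut

tew and reguvsuw both end in -w yet inflect differently (lutew, realguvsuw), so the final letter is not what conditions the rule; the number of vowels is.
"zut" has 1 vowel. The stems with 1 vowel (gub → lugub, tew → lutew, fow → lufow) add the prefix lu-.
The other pattern: stems with 3 vowels insert -al- after the first vowel.
So zut → luzut.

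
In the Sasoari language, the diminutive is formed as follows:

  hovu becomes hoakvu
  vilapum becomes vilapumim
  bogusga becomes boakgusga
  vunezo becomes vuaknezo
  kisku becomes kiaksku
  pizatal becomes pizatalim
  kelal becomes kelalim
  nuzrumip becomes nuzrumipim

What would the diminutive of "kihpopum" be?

bogusga and kelal both have last vowel 'a' yet inflect differently (boakgusga, kelalim), so the last vowel is not what conditions the rule; whether the stem ends in a vowel or a consonant is.
"kihpopum" ends in a consonant. The stems ending in a consonant (kelal → kelalim, nuzrumip → nuzrumipim, pizatal → pizatalim) add -im.
The other pattern: stems ending in a vowel insert -ak- after the first vowel.
So kihpopum → kihpopumim.

kihpopumim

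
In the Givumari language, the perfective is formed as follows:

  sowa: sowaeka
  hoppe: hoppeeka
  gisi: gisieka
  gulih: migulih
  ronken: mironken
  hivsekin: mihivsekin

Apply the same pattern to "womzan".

miwomzan

gisi and gulih both have last vowel 'i' yet inflect differently (gisieka, migulih), so the last vowel is not what conditions the rule; whether the stem ends in a vowel or a consonant is.
"womzan" ends in a consonant. The stems ending in a consonant (gulih → migulih, ronken → mironken, hivsekin → mihivsekin) add the prefix mi-.
So womzan → miwomzan.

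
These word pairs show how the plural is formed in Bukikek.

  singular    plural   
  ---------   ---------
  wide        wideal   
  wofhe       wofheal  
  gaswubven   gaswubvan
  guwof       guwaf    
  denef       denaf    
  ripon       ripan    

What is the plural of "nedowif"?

nedowaf

wide and gaswubven both have last vowel 'e' yet inflect differently (wideal, gaswubvan), so the last vowel is not what conditions the rule; the final letter is.
"nedowif" ends in -f. The stems ending in -f (guwof → guwaf, denef → denaf) change the last vowel to 'a'.
The other pattern: stems ending in -e add -al.
So nedowif → nedowaf.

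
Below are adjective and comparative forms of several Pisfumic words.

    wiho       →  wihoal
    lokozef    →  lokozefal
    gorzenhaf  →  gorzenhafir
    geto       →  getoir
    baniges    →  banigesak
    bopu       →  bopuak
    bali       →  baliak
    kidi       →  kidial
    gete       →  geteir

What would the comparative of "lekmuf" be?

lekmufal

bali and kidi both end in -i yet inflect differently (baliak, kidial), so the final letter is not what conditions the rule; the first letter is.
"lekmuf" begins with l-. The one such stem in the data (lokozef → lokozefal) adds -al, so the same rule applies.
So lekmuf → lekmufal.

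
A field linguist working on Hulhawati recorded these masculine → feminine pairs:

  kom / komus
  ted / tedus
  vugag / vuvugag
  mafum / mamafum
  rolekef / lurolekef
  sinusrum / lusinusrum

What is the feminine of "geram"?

gegeram

kom and mafum both end in -m yet inflect differently (komus, mamafum), so the final letter is not what conditions the rule; the number of vowels is.
"geram" has 2 vowels. The stems with 2 vowels (vugag → vuvugag, mafum → mamafum) repeat the first consonant+vowel as a prefix.
So geram → gegeram.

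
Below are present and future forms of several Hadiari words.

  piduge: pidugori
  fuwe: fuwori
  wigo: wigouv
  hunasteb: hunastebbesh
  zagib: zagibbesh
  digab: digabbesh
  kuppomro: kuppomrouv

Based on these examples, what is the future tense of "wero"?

fuwe and hunasteb both have last vowel 'e' yet inflect differently (fuwori, hunastebbesh), so the last vowel is not what conditions the rule; the final letter is.
"wero" ends in -o. The stems ending in -o (wigo → wigouv, kuppomro → kuppomrouv) add -uv.
The other patterns: stems ending in -e drop the final letter and add -ori; stems ending in -b double the final consonant and add -esh.
So wero → werouv.

werouv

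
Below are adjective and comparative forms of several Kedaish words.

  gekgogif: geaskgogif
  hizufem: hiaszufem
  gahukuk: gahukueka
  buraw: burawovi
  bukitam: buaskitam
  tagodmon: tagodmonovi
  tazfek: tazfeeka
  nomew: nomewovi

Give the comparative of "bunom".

tazfek and nomew both have last vowel 'e' yet inflect differently (tazfeeka, nomewovi), so the last vowel is not what conditions the rule; the final letter is.
"bunom" ends in -m. The stems ending in -m (hizufem → hiaszufem, bukitam → buaskitam) insert -as- after the first vowel.
So bunom → buasnom.

buasnom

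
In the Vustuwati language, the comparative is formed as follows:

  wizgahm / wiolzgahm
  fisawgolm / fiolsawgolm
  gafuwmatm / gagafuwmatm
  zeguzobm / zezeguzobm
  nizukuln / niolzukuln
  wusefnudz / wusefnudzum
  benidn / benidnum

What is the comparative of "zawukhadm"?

zawukhadmum

"zawukhadm" has second-to-last letter 'd'. The stems whose second-to-last letter is 'd' (benidn → benidnum, wusefnudz → wusefnudzum) add -um.
The other patterns: stems whose second-to-last letter is 'h' or 'l' insert -ol- after the first vowel; stems whose second-to-last letter is 'b' or 't' repeat the first consonant+vowel as a prefix.
So zawukhadm → zawukhadmum.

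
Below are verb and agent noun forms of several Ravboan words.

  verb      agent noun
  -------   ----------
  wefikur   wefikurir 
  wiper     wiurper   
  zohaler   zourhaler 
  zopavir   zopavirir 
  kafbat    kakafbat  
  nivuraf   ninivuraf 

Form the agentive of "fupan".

fufupan

zohaler and wefikur both end in -r yet inflect differently (zourhaler, wefikurir), so the final letter is not what conditions the rule; the last vowel is.
"fupan" has last vowel 'a'. The stems whose last vowel is 'a' (kafbat → kakafbat, nivuraf → ninivuraf) repeat the first consonant+vowel as a prefix.
So fupan → fufupan.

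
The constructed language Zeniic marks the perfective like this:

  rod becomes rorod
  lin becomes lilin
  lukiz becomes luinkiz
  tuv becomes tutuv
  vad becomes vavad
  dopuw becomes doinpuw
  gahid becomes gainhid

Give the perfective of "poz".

popoz

"poz" has 1 vowel. The stems with 1 vowel (lin → lilin, vad → vavad, tuv → tutuv) repeat the first consonant+vowel as a prefix.
So poz → popoz.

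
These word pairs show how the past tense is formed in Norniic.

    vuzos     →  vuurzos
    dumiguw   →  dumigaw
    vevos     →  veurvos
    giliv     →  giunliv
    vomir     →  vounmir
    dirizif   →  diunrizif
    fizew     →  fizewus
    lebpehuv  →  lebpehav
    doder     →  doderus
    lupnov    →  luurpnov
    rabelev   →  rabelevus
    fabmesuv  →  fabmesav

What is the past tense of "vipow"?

giliv and lebpehuv both end in -v yet inflect differently (giunliv, lebpehav), so the final letter is not what conditions the rule; the last vowel is.
"vipow" has last vowel 'o'. The stems whose last vowel is 'o' (lupnov → luurpnov, vevos → veurvos, vuzos → vuurzos) insert -ur- after the first vowel.
The other patterns: stems whose last vowel is 'i' insert -un- after the first vowel; stems whose last vowel is 'u' change the last vowel to 'a'; stems whose last vowel is 'e' add -us.
So vipow → viurpow.

viurpow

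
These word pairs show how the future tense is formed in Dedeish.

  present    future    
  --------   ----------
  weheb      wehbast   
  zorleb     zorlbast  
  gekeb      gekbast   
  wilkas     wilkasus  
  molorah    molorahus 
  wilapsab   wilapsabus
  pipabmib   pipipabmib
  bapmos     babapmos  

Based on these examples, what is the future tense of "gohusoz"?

"gohusoz" has last vowel 'o'. The one such stem in the data (bapmos → babapmos) repeats the first consonant+vowel as a prefix (as does pipabmib), so the same rule applies.
The other patterns: stems whose last vowel is 'e' delete the last vowel and add -ast; stems whose last vowel is 'a' add -us.
So gohusoz → gogohusoz.

gogohusoz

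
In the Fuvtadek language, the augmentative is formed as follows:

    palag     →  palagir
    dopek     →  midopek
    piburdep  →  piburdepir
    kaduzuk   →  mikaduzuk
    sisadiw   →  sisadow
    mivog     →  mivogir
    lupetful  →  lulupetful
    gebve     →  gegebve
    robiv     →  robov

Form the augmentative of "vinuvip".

vinuvipir

piburdep and dopek both have last vowel 'e' yet inflect differently (piburdepir, midopek), so the last vowel is not what conditions the rule; the final letter is.
"vinuvip" ends in -p. The one such stem in the data (piburdep → piburdepir) adds -ir, so the same rule applies.
The other patterns: stems ending in -k add the prefix mi-; stems ending in -v or -w change the last vowel to 'o'; stems ending in -e or -l repeat the first consonant+vowel as a prefix.
So vinuvip → vinuvipir.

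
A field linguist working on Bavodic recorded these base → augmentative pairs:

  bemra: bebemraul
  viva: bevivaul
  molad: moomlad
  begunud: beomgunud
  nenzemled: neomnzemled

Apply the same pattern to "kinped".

kiomnped

"kinped" ends in -d. The stems ending in -d (begunud → beomgunud, molad → moomlad, nenzemled → neomnzemled) insert -om- after the first vowel.
So kinped → kiomnped.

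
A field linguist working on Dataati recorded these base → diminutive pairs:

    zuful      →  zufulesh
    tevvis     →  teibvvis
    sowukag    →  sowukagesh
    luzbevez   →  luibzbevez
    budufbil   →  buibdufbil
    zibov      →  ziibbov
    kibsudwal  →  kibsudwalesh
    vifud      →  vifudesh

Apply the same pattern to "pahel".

kibsudwal and budufbil both end in -l yet inflect differently (kibsudwalesh, buibdufbil), so the final letter is not what conditions the rule; the last vowel is.
"pahel" has last vowel 'e'. The one such stem in the data (luzbevez → luibzbevez) inserts -ib- after the first vowel (as do budufbil, zibov), so the same rule applies.
So pahel → paibhel.

paibhel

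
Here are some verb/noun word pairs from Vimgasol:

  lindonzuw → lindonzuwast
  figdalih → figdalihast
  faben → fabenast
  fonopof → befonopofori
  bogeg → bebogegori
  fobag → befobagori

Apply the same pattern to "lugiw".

bogeg and faben both have last vowel 'e' yet inflect differently (bebogegori, fabenast), so the last vowel is not what conditions the rule; the final letter is.
"lugiw" ends in -w. The one such stem in the data (lindonzuw → lindonzuwast) adds -ast, so the same rule applies.
The other pattern: stems ending in -f or -g add be- … -ori around the stem.
So lugiw → lugiwast.

lugiwast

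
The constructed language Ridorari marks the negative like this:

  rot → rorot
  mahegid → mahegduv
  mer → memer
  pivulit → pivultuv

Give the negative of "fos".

fofos

"fos" has 1 vowel. The stems with 1 vowel (mer → memer, rot → rorot) repeat the first consonant+vowel as a prefix.
So fos → fofos.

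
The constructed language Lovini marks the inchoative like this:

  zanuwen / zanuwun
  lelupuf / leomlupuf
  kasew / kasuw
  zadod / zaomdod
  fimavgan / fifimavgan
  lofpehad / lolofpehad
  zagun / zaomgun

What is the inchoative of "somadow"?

soommadow

"somadow" has last vowel 'o'. The one such stem in the data (zadod → zaomdod) inserts -om- after the first vowel (as do lelupuf, zagun), so the same rule applies.
The other patterns: stems whose last vowel is 'a' repeat the first consonant+vowel as a prefix; stems whose last vowel is 'e' change the last vowel to 'u'.
So somadow → soommadow.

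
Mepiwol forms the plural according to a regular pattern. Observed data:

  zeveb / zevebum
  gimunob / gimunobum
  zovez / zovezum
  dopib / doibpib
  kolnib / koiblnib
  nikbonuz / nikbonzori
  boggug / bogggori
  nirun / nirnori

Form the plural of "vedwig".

zeveb and dopib both end in -b yet inflect differently (zevebum, doibpib), so the final letter is not what conditions the rule; the last vowel is.
"vedwig" has last vowel 'i'. The stems whose last vowel is 'i' (dopib → doibpib, kolnib → koiblnib) insert -ib- after the first vowel.
So vedwig → veibdwig.

veibdwig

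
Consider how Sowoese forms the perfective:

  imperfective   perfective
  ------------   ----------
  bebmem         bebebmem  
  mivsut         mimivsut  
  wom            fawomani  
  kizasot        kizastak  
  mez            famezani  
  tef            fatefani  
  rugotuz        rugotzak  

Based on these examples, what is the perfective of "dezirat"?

dezirtak

"dezirat" has 3 vowels. The stems with 3 vowels (kizasot → kizastak, rugotuz → rugotzak) delete the last vowel and add -ak.
So dezirat → dezirtak.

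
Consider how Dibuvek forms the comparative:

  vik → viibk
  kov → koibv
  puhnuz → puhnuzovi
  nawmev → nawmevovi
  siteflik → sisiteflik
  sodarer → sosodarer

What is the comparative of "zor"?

zoibr

kov and nawmev both end in -v yet inflect differently (koibv, nawmevovi), so the final letter is not what conditions the rule; the number of vowels is.
"zor" has 1 vowel. The stems with 1 vowel (vik → viibk, kov → koibv) insert -ib- after the first vowel.
The other patterns: stems with 2 vowels add -ovi; stems with 3 vowels repeat the first consonant+vowel as a prefix.
So zor → zoibr.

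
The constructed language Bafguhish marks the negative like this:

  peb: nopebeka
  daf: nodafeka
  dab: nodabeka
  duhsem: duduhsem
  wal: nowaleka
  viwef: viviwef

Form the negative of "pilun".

viwef and daf both end in -f yet inflect differently (viviwef, nodafeka), so the final letter is not what conditions the rule; the number of vowels is.
"pilun" has 2 vowels. The stems with 2 vowels (viwef → viviwef, duhsem → duduhsem) repeat the first consonant+vowel as a prefix.
So pilun → pipilun.

pipilun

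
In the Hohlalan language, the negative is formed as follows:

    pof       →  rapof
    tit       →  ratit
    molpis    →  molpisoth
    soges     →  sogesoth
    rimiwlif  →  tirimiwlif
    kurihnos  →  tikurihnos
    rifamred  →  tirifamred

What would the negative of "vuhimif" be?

tivuhimif

pof and rimiwlif both end in -f yet inflect differently (rapof, tirimiwlif), so the final letter is not what conditions the rule; the number of vowels is.
"vuhimif" has 3 vowels. The stems with 3 vowels (rimiwlif → tirimiwlif, kurihnos → tikurihnos, rifamred → tirifamred) add the prefix ti-.
So vuhimif → tivuhimif.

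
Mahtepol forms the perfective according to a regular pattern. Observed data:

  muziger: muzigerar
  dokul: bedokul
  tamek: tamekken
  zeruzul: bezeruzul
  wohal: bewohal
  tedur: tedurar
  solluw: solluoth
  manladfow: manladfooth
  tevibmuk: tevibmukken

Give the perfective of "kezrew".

kezreoth

solluw and tevibmuk both have last vowel 'u' yet inflect differently (solluoth, tevibmukken), so the last vowel is not what conditions the rule; the final letter is.
"kezrew" ends in -w. The stems ending in -w (manladfow → manladfooth, solluw → solluoth) drop the final letter and add -oth.
The other patterns: stems ending in -k double the final consonant and add -en; stems ending in -l add the prefix be-; stems ending in -r add -ar.
So kezrew → kezreoth.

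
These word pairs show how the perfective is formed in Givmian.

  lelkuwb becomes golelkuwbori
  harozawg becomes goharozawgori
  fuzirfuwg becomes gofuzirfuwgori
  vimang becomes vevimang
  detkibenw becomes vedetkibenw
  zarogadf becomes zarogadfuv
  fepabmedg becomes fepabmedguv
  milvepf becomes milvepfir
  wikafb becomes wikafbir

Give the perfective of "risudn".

risudnuv

harozawg and vimang both end in -g yet inflect differently (goharozawgori, vevimang), so the final letter is not what conditions the rule; the second-to-last letter is.
"risudn" has second-to-last letter 'd'. The stems whose second-to-last letter is 'd' (zarogadf → zarogadfuv, fepabmedg → fepabmedguv) add -uv.
So risudn → risudnuv.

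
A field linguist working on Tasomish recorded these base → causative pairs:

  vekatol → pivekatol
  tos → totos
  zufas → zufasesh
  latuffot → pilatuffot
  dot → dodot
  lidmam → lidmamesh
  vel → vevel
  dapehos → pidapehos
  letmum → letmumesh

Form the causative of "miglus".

miglusesh

"miglus" has 2 vowels. The stems with 2 vowels (letmum → letmumesh, zufas → zufasesh, lidmam → lidmamesh) add -esh.
The other patterns: stems with 1 vowel repeat the first consonant+vowel as a prefix; stems with 3 vowels add the prefix pi-.
So miglus → miglusesh.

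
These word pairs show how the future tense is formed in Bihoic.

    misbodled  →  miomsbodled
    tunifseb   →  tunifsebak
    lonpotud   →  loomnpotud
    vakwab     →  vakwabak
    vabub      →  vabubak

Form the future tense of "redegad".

reomdegad

"redegad" ends in -d. The stems ending in -d (misbodled → miomsbodled, lonpotud → loomnpotud) insert -om- after the first vowel.
The other pattern: stems ending in -b add -ak.
So redegad → reomdegad.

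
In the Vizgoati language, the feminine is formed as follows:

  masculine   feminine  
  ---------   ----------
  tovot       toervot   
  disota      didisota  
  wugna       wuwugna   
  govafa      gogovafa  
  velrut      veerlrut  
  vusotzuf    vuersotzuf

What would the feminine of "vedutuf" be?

veerdutuf

wugna and tovot both have 2 vowels yet inflect differently (wuwugna, toervot), so the number of vowels is not what conditions the rule; the final letter is.
"vedutuf" ends in -f. The one such stem in the data (vusotzuf → vuersotzuf) inserts -er- after the first vowel (as do tovot, velrut), so the same rule applies.
So vedutuf → veerdutuf.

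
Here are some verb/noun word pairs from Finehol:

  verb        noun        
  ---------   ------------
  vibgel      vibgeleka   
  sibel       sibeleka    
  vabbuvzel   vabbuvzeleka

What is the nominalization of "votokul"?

votokuleka

Every pair shown (vibgel → vibgeleka, sibel → sibeleka, vabbuvzel → vabbuvzeleka) follows the same rule: add -eka.
So votokul → votokuleka.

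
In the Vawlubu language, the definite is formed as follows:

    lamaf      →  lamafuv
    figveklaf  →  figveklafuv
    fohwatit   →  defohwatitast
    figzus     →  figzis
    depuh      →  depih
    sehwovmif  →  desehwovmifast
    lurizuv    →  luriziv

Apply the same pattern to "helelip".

dehelelipast

figveklaf and sehwovmif both end in -f yet inflect differently (figveklafuv, desehwovmifast), so the final letter is not what conditions the rule; the last vowel is.
"helelip" has last vowel 'i'. The stems whose last vowel is 'i' (sehwovmif → desehwovmifast, fohwatit → defohwatitast) add de- … -ast around the stem.
So helelip → dehelelipast.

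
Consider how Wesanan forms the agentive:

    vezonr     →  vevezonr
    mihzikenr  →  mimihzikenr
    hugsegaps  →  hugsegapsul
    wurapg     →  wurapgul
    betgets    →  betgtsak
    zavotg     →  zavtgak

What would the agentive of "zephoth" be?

zephthak

hugsegaps and betgets both end in -s yet inflect differently (hugsegapsul, betgtsak), so the final letter is not what conditions the rule; the second-to-last letter is.
"zephoth" has second-to-last letter 't'. The stems whose second-to-last letter is 't' (betgets → betgtsak, zavotg → zavtgak) delete the last vowel and add -ak.
The other patterns: stems whose second-to-last letter is 'n' repeat the first consonant+vowel as a prefix; stems whose second-to-last letter is 'p' add -ul.
So zephoth → zephthak.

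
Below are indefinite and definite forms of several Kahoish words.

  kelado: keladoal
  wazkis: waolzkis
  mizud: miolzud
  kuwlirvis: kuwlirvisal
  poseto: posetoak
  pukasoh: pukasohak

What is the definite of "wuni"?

"wuni" begins with w-. The one such stem in the data (wazkis → waolzkis) inserts -ol- after the first vowel (as does mizud), so the same rule applies.
The other patterns: stems beginning with k- add -al; stems beginning with p- add -ak.
So wuni → wuolni.

wuolni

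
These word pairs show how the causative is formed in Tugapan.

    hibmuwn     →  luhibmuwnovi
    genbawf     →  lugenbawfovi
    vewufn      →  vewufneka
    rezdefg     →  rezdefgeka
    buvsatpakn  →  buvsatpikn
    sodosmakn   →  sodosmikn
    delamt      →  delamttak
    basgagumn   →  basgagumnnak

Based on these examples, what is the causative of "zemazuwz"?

hibmuwn and vewufn both end in -n yet inflect differently (luhibmuwnovi, vewufneka), so the final letter is not what conditions the rule; the second-to-last letter is.
"zemazuwz" has second-to-last letter 'w'. The stems whose second-to-last letter is 'w' (hibmuwn → luhibmuwnovi, genbawf → lugenbawfovi) add lu- … -ovi around the stem.
So zemazuwz → luzemazuwzovi.

luzemazuwzovi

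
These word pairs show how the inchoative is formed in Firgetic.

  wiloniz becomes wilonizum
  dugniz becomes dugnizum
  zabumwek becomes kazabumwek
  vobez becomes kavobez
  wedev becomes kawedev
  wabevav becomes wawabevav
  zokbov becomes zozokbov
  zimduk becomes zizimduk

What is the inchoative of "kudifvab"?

wiloniz and vobez both end in -z yet inflect differently (wilonizum, kavobez), so the final letter is not what conditions the rule; the last vowel is.
"kudifvab" has last vowel 'a'. The one such stem in the data (wabevav → wawabevav) repeats the first consonant+vowel as a prefix (as do zokbov, zimduk), so the same rule applies.
So kudifvab → kukudifvab.

kukudifvab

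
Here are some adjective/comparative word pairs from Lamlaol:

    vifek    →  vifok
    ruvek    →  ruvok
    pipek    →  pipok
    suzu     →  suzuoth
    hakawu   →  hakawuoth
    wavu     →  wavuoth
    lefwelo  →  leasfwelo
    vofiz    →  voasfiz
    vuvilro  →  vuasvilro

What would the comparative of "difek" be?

"difek" ends in -k. The stems ending in -k (vifek → vifok, ruvek → ruvok, pipek → pipok) change the last vowel to 'o'.
The other patterns: stems ending in -u add -oth; stems ending in -o or -z insert -as- after the first vowel.
So difek → difok.

difok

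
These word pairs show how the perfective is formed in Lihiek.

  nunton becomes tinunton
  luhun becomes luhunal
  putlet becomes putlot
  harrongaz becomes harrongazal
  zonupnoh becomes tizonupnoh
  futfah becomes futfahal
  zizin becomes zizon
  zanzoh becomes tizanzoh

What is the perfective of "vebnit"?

futfah and zanzoh both end in -h yet inflect differently (futfahal, tizanzoh), so the final letter is not what conditions the rule; the last vowel is.
"vebnit" has last vowel 'i'. The one such stem in the data (zizin → zizon) changes the last vowel to 'o' (as does putlet), so the same rule applies.
So vebnit → vebnot.

vebnot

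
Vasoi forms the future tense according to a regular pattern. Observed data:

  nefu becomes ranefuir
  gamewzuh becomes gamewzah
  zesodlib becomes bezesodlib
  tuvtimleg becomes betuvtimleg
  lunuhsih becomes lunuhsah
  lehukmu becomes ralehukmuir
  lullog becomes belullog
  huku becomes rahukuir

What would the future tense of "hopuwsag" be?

behopuwsag

"hopuwsag" ends in -g. The stems ending in -g (lullog → belullog, tuvtimleg → betuvtimleg) add the prefix be-.
So hopuwsag → behopuwsag.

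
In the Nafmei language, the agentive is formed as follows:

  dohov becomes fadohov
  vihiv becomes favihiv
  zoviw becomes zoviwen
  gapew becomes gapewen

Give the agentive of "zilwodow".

"zilwodow" ends in -w. The stems ending in -w (gapew → gapewen, zoviw → zoviwen) add -en.
The other pattern: stems ending in -v add the prefix fa-.
So zilwodow → zilwodowen.

zilwodowen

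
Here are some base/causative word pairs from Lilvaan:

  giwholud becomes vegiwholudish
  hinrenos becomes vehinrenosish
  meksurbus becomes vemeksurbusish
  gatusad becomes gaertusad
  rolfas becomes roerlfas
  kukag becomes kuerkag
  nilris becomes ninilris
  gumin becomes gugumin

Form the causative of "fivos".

vefivosish

"fivos" has last vowel 'o'. The one such stem in the data (hinrenos → vehinrenosish) adds ve- … -ish around the stem, so the same rule applies.
So fivos → vefivosish.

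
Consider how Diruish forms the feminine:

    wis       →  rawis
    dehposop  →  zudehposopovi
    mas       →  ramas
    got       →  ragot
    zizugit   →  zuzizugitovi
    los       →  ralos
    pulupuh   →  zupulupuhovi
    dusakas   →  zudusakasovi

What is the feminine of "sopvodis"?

"sopvodis" has 3 vowels. The stems with 3 vowels (dehposop → zudehposopovi, dusakas → zudusakasovi, pulupuh → zupulupuhovi) add zu- … -ovi around the stem.
The other pattern: stems with 1 vowel add the prefix ra-.
So sopvodis → zusopvodisovi.

zusopvodisovi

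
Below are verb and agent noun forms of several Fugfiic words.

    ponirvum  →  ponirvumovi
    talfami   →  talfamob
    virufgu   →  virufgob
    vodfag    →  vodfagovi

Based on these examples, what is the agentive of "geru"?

gerob

ponirvum and virufgu both have last vowel 'u' yet inflect differently (ponirvumovi, virufgob), so the last vowel is not what conditions the rule; whether the stem ends in a vowel or a consonant is.
"geru" ends in a vowel. The stems ending in a vowel (talfami → talfamob, virufgu → virufgob) drop the final letter and add -ob.
So geru → gerob.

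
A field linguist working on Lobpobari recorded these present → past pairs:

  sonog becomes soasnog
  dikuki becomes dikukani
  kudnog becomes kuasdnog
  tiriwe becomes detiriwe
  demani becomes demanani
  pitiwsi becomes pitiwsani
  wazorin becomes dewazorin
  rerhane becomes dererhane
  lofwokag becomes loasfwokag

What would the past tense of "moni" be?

"moni" ends in -i. The stems ending in -i (pitiwsi → pitiwsani, demani → demanani, dikuki → dikukani) drop the final letter and add -ani.
So moni → monani.

monani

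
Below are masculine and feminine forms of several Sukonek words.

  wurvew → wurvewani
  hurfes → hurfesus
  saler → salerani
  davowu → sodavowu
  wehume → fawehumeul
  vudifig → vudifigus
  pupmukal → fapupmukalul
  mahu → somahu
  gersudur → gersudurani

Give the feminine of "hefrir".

hefrirani

hurfes and saler both have last vowel 'e' yet inflect differently (hurfesus, salerani), so the last vowel is not what conditions the rule; the final letter is.
"hefrir" ends in -r. The stems ending in -r (saler → salerani, gersudur → gersudurani) add -ani.
The other patterns: stems ending in -u add the prefix so-; stems ending in -g or -s add -us; stems ending in -e or -l add fa- … -ul around the stem.
So hefrir → hefrirani.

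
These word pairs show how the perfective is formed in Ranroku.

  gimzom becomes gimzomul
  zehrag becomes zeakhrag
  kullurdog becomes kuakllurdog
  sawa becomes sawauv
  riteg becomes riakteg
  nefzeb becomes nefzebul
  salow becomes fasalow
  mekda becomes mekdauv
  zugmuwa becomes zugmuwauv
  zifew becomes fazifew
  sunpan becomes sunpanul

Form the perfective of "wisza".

wiszauv

zehrag and zugmuwa both have last vowel 'a' yet inflect differently (zeakhrag, zugmuwauv), so the last vowel is not what conditions the rule; the final letter is.
"wisza" ends in -a. The stems ending in -a (zugmuwa → zugmuwauv, mekda → mekdauv, sawa → sawauv) add -uv.
The other patterns: stems ending in -g insert -ak- after the first vowel; stems ending in -w add the prefix fa-; stems ending in -b, -m or -n add -ul.
So wisza → wiszauv.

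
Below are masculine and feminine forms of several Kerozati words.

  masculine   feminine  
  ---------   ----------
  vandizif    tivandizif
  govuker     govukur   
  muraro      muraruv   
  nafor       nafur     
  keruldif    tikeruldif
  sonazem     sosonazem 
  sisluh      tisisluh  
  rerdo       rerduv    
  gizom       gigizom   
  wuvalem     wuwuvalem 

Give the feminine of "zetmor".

muraro and nafor both have last vowel 'o' yet inflect differently (muraruv, nafur), so the last vowel is not what conditions the rule; the final letter is.
"zetmor" ends in -r. The stems ending in -r (govuker → govukur, nafor → nafur) change the last vowel to 'u'.
The other patterns: stems ending in -o drop the final letter and add -uv; stems ending in -m repeat the first consonant+vowel as a prefix; stems ending in -f or -h add the prefix ti-.
So zetmor → zetmur.

zetmur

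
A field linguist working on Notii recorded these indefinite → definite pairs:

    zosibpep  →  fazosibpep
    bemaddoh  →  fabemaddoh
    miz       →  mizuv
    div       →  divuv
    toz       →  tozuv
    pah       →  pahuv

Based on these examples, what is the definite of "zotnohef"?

fazotnohef

"zotnohef" has 3 vowels. The stems with 3 vowels (zosibpep → fazosibpep, bemaddoh → fabemaddoh) add the prefix fa-.
So zotnohef → fazotnohef.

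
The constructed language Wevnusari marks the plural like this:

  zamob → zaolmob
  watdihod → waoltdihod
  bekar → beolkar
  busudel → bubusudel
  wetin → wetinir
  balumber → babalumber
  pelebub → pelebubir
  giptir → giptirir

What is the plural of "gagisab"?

balumber and giptir both end in -r yet inflect differently (babalumber, giptirir), so the final letter is not what conditions the rule; the last vowel is.
"gagisab" has last vowel 'a'. The one such stem in the data (bekar → beolkar) inserts -ol- after the first vowel (as do zamob, watdihod), so the same rule applies.
The other patterns: stems whose last vowel is 'e' repeat the first consonant+vowel as a prefix; stems whose last vowel is 'i' or 'u' add -ir.
So gagisab → gaolgisab.

gaolgisab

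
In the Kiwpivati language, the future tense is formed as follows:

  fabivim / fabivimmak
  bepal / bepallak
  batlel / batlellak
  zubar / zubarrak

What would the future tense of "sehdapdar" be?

sehdapdarrak

Every pair shown (fabivim → fabivimmak, bepal → bepallak, batlel → batlellak, …) follows the same rule: double the final consonant and add -ak.
So sehdapdar → sehdapdarrak.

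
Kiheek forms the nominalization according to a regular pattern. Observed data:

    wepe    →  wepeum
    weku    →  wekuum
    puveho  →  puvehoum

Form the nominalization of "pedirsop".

pedirsopum

Every pair shown (wepe → wepeum, weku → wekuum, puveho → puvehoum) follows the same rule: add -um.
So pedirsop → pedirsopum.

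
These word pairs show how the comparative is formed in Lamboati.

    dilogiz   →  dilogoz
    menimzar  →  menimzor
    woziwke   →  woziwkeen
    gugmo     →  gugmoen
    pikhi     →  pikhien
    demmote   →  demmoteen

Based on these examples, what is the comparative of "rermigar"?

rermigor

"rermigar" ends in a consonant. The stems ending in a consonant (dilogiz → dilogoz, menimzar → menimzor) change the last vowel to 'o'.
So rermigar → rermigor.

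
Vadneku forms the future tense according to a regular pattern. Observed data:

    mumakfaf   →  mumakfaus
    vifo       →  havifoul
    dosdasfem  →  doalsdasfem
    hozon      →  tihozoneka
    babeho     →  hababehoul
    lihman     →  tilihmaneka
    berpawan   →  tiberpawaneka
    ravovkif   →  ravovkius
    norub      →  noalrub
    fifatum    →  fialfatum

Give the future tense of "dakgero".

hozon and vifo both have last vowel 'o' yet inflect differently (tihozoneka, havifoul), so the last vowel is not what conditions the rule; the final letter is.
"dakgero" ends in -o. The stems ending in -o (vifo → havifoul, babeho → hababehoul) add ha- … -ul around the stem.
The other patterns: stems ending in -n add ti- … -eka around the stem; stems ending in -f drop the final letter and add -us; stems ending in -b or -m insert -al- after the first vowel.
So dakgero → hadakgeroul.

hadakgeroul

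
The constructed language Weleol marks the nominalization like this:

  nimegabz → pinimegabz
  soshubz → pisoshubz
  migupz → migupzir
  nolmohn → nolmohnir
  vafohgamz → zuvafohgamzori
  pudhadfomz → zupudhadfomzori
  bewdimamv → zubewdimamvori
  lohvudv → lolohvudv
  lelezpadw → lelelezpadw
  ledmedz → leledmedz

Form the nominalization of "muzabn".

nimegabz and migupz both end in -z yet inflect differently (pinimegabz, migupzir), so the final letter is not what conditions the rule; the second-to-last letter is.
"muzabn" has second-to-last letter 'b'. The stems whose second-to-last letter is 'b' (nimegabz → pinimegabz, soshubz → pisoshubz) add the prefix pi-.
The other patterns: stems whose second-to-last letter is 'h' or 'p' add -ir; stems whose second-to-last letter is 'm' add zu- … -ori around the stem; stems whose second-to-last letter is 'd' repeat the first consonant+vowel as a prefix.
So muzabn → pimuzabn.

pimuzabn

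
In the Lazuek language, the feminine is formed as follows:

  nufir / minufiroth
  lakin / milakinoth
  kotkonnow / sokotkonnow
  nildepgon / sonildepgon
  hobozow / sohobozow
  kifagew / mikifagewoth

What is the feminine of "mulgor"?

somulgor

"mulgor" has last vowel 'o'. The stems whose last vowel is 'o' (kotkonnow → sokotkonnow, hobozow → sohobozow, nildepgon → sonildepgon) add the prefix so-.
So mulgor → somulgor.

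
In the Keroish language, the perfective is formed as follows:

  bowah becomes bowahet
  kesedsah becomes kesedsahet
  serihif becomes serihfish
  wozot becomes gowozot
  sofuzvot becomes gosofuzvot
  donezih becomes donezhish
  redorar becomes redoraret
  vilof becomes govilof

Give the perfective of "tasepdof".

gotasepdof

vilof and serihif both end in -f yet inflect differently (govilof, serihfish), so the final letter is not what conditions the rule; the last vowel is.
"tasepdof" has last vowel 'o'. The stems whose last vowel is 'o' (sofuzvot → gosofuzvot, vilof → govilof, wozot → gowozot) add the prefix go-.
So tasepdof → gotasepdof.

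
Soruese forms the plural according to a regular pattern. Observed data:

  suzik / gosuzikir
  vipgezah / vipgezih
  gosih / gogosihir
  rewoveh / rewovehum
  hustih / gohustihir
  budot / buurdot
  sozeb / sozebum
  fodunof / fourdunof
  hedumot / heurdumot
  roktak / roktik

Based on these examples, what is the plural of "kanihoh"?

kaurnihoh

"kanihoh" has last vowel 'o'. The stems whose last vowel is 'o' (budot → buurdot, fodunof → fourdunof, hedumot → heurdumot) insert -ur- after the first vowel.
The other patterns: stems whose last vowel is 'i' add go- … -ir around the stem; stems whose last vowel is 'e' add -um; stems whose last vowel is 'a' change the last vowel to 'i'.
So kanihoh → kaurnihoh.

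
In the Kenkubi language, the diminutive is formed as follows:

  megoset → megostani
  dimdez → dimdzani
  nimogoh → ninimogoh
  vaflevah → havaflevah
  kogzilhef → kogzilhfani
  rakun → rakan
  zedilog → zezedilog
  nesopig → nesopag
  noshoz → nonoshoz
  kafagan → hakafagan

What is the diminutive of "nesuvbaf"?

"nesuvbaf" has last vowel 'a'. The stems whose last vowel is 'a' (vaflevah → havaflevah, kafagan → hakafagan) add the prefix ha-.
So nesuvbaf → hanesuvbaf.

hanesuvbaf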